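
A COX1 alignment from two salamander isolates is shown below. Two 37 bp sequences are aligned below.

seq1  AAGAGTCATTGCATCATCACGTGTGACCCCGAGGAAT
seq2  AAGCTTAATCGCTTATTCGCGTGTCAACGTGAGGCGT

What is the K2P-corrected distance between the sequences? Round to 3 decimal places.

0.528

Of 37 sites, 4 differences are transitions and 10 are transversions, so P = 4/37 ≈ 0.108108 and Q = 10/37 ≈ 0.27027.
Under the Kimura two-parameter model, d = −½ ln(1 − 2P − Q) − ¼ ln(1 − 2Q).
1 − 2P − Q = 0.513514, giving −½ ln(0.513514) = 0.333239.
1 − 2Q = 0.45946, giving −¼ ln(0.45946) = 0.194426.
d = 0.333239 + 0.194426 = 0.527665.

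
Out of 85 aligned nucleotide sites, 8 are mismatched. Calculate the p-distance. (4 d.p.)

0.0941

p = 8/85 = 0.094117… ≈ 0.0941 (to 4 d.p.).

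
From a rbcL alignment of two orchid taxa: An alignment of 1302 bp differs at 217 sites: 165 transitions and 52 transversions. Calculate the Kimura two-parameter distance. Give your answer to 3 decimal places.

0.194

P = 165/1302 ≈ 0.126728 and Q = 52/1302 ≈ 0.039939.
Under the Kimura two-parameter model, d = −½ ln(1 − 2P − Q) − ¼ ln(1 − 2Q).
1 − 2P − Q = 0.706605, giving −½ ln(0.706605) = 0.173642.
1 − 2Q = 0.920122, giving −¼ ln(0.920122) = 0.020812.
d = 0.173642 + 0.020812 = 0.194454.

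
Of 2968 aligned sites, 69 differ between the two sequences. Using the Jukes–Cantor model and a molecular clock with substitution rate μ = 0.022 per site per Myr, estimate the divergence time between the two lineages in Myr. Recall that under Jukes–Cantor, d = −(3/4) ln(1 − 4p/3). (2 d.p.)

0.54

p = 69/2968 ≈ 0.023248.
d = −(3/4) ln(1 − 4p/3) = −0.75 ln(1 − 0.030997) = −0.75 ln(0.969003)
  = −0.75 × (-0.031488) = 0.023616 substitutions/site.
Under a molecular clock d = 2μt, so t = d/(2μ) = 0.023616 / (2 × 0.022) = 0.54 Myr.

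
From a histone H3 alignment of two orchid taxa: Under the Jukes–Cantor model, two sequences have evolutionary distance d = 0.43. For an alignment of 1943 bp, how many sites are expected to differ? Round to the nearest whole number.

636

Invert JC69: p = (3/4)(1 − e^(−4d/3)) = 0.75 × (1 − e^(-0.573333)) = 0.75 × (1 − 0.563644) = 0.327267.
Expected differing sites = pL ≈ 0.327267 × 1943 = 635.879781 ≈ 636.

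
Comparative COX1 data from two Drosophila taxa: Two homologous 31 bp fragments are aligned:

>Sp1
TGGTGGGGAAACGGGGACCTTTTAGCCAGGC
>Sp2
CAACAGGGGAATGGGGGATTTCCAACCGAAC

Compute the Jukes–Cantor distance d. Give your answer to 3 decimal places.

The sequences differ at 16 of 31 sites, so p = 16/31 ≈ 0.516129.
d = −(3/4) ln(1 − 4p/3) = −0.75 ln(1 − 0.688172) = −0.75 ln(0.311828)
  = −0.75 × (-1.165304) = 0.873978 substitutions/site.

0.874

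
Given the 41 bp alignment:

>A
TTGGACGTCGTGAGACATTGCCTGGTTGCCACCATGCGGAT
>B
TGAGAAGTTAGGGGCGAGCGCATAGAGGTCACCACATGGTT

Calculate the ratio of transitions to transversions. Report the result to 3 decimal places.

Transitions are A↔G and C↔T; transversions are all other mismatches.
Transitions: 10. Transversions: 10.
R = 10/10 = 1.000.

1.000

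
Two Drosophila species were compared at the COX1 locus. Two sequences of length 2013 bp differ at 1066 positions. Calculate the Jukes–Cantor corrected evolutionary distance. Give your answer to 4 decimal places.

0.9183

p = 1066/2013 ≈ 0.529558.
d = −(3/4) ln(1 − 4p/3) = −0.75 ln(1 − 0.706077) = −0.75 ln(0.293923)
  = −0.75 × (-1.224437) = 0.918328 substitutions/site.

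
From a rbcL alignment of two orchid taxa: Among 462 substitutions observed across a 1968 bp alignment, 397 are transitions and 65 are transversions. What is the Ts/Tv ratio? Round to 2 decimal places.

6.11

R = 397/65 = 6.107692… ≈ 6.11 (to 2 d.p.).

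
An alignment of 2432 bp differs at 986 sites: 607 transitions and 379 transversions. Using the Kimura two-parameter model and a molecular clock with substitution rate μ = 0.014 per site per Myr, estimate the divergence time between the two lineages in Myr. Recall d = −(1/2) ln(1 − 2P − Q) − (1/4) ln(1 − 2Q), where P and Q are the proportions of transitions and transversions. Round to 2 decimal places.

22.34

P = 607/2432 ≈ 0.249589 and Q = 379/2432 ≈ 0.155839.
Under the Kimura two-parameter model, d = −½ ln(1 − 2P − Q) − ¼ ln(1 − 2Q).
1 − 2P − Q = 0.344983, giving −½ ln(0.344983) = 0.532130.
1 − 2Q = 0.688322, giving −¼ ln(0.688322) = 0.093375.
d = 0.532130 + 0.093375 = 0.625505.
Under a molecular clock d = 2μt, so t = d/(2μ) = 0.625505 / (2 × 0.014) = 22.34 Myr.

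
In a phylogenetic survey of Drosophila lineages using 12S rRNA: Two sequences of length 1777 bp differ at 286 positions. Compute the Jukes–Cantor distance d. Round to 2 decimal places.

p = 286/1777 ≈ 0.160945.
d = −(3/4) ln(1 − 4p/3) = −0.75 ln(1 − 0.214593) = −0.75 ln(0.785407)
  = −0.75 × (-0.241553) = 0.181165 substitutions/site.

0.18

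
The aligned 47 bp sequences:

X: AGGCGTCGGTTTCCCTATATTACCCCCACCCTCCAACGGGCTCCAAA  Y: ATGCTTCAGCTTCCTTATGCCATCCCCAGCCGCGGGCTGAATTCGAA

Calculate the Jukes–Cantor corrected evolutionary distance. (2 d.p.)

0.58

The sequences differ at 19 of 47 sites, so p = 19/47 ≈ 0.404255.
d = −(3/4) ln(1 − 4p/3) = −0.75 ln(1 − 0.539007) = −0.75 ln(0.460993)
  = −0.75 × (-0.774372) = 0.580779 substitutions/site.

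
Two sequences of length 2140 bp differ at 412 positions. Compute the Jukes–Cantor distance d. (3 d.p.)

p = 412/2140 ≈ 0.192523.
d = −(3/4) ln(1 − 4p/3) = −0.75 ln(1 − 0.256697) = −0.75 ln(0.743303)
  = −0.75 × (-0.296652) = 0.222489 substitutions/site.

0.222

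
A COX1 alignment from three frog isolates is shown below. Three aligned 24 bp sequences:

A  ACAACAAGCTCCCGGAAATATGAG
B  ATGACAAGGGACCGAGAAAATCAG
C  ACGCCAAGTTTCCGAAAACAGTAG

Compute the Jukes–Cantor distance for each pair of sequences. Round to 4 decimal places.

A–B: 9/24 sites differ → p = 0.375, d = −0.75 ln(1 − 0.5) = 0.519860 ≈ 0.5199.
A–C: 8/24 sites differ → p ≈ 0.333333, d = −0.75 ln(1 − 0.444444) = 0.440839 ≈ 0.4408.
B–C: 9/24 sites differ → p = 0.375, d = −0.75 ln(1 − 0.5) = 0.519860 ≈ 0.5199.

d(A,B) = 0.5199, d(A,C) = 0.4408, d(B,C) = 0.5199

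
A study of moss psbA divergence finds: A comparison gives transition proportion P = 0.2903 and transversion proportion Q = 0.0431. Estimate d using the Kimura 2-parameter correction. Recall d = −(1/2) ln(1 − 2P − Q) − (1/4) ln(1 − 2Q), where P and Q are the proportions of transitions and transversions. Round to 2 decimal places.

0.51

Under the Kimura two-parameter model, d = −½ ln(1 − 2P − Q) − ¼ ln(1 − 2Q).
1 − 2P − Q = 0.3763, giving −½ ln(0.3763) = 0.488684.
1 − 2Q = 0.9138, giving −¼ ln(0.9138) = 0.022536.
d = 0.488684 + 0.022536 = 0.511220.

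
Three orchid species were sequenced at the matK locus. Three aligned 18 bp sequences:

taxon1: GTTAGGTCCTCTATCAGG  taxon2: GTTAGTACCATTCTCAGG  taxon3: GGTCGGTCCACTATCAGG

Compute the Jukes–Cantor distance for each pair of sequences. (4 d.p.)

taxon1–taxon2: 5/18 sites differ → p ≈ 0.277778, d = −0.75 ln(1 − 0.370371) = 0.346968 ≈ 0.3470.
taxon1–taxon3: 3/18 sites differ → p ≈ 0.166667, d = −0.75 ln(1 − 0.222223) = 0.188487 ≈ 0.1885.
taxon2–taxon3: 6/18 sites differ → p ≈ 0.333333, d = −0.75 ln(1 − 0.444444) = 0.440839 ≈ 0.4408.

d(taxon1,taxon2) = 0.3470, d(taxon1,taxon3) = 0.1885, d(taxon2,taxon3) = 0.4408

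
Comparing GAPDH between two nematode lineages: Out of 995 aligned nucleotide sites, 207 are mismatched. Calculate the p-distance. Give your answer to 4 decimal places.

p = 207/995 = 0.208040… ≈ 0.2080 (to 4 d.p.).

0.2080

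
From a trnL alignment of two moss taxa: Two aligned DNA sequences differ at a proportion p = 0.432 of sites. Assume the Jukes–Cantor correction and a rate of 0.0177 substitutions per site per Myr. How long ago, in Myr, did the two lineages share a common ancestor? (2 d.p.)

d = −(3/4) ln(1 − 4p/3) = −0.75 ln(1 − 0.576) = −0.75 ln(0.424)
  = −0.75 × (-0.858022) = 0.643517 substitutions/site.
Under a molecular clock d = 2μt, so t = d/(2μ) = 0.643517 / (2 × 0.0177) = 18.18 Myr.

18.18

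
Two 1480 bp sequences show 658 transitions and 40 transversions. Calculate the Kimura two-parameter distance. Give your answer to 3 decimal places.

P = 658/1480 ≈ 0.444595 and Q = 40/1480 ≈ 0.027027.
Under the Kimura two-parameter model, d = −½ ln(1 − 2P − Q) − ¼ ln(1 − 2Q).
1 − 2P − Q = 0.083783, giving −½ ln(0.083783) = 1.239763.
1 − 2Q = 0.945946, giving −¼ ln(0.945946) = 0.013892.
d = 1.239763 + 0.013892 = 1.253655.

1.254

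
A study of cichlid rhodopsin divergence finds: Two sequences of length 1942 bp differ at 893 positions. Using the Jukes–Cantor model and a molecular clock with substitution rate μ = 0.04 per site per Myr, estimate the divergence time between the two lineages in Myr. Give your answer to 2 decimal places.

8.90

p = 893/1942 ≈ 0.459835.
d = −(3/4) ln(1 − 4p/3) = −0.75 ln(1 − 0.613113) = −0.75 ln(0.386887)
  = −0.75 × (-0.949623) = 0.712217 substitutions/site.
Under a molecular clock d = 2μt, so t = d/(2μ) = 0.712217 / (2 × 0.04) = 8.90 Myr.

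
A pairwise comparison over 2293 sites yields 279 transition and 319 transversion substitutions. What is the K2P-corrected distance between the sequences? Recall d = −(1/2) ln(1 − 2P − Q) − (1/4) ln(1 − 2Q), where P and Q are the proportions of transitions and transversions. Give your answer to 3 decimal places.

0.323

P = 279/2293 ≈ 0.121675 and Q = 319/2293 ≈ 0.139119.
Under the Kimura two-parameter model, d = −½ ln(1 − 2P − Q) − ¼ ln(1 − 2Q).
1 − 2P − Q = 0.617531, giving −½ ln(0.617531) = 0.241013.
1 − 2Q = 0.721762, giving −¼ ln(0.721762) = 0.081515.
d = 0.241013 + 0.081515 = 0.322528.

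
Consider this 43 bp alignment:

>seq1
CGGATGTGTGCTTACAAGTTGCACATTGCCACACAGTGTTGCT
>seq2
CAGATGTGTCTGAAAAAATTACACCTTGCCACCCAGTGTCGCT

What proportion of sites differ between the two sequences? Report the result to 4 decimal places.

The sequences differ at 11 of 43 positions.
p = 11/43 = 0.255813… ≈ 0.2558 (to 4 d.p.).

0.2558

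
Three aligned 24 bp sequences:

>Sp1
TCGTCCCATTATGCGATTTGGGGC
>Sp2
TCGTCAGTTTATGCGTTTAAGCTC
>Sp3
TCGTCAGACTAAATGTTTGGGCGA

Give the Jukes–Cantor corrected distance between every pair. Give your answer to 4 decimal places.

Sp1–Sp2: 8/24 sites differ → p ≈ 0.333333, d = −0.75 ln(1 − 0.444444) = 0.440839 ≈ 0.4408.
Sp1–Sp3: 10/24 sites differ → p ≈ 0.416667, d = −0.75 ln(1 − 0.555556) = 0.608198 ≈ 0.6082.
Sp2–Sp3: 9/24 sites differ → p = 0.375, d = −0.75 ln(1 − 0.5) = 0.519860 ≈ 0.5199.

d(Sp1,Sp2) = 0.4408, d(Sp1,Sp3) = 0.6082, d(Sp2,Sp3) = 0.5199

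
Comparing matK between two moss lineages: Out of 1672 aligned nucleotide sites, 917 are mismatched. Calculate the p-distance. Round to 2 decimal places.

0.55

p = 917/1672 = 0.548444… ≈ 0.55 (to 2 d.p.).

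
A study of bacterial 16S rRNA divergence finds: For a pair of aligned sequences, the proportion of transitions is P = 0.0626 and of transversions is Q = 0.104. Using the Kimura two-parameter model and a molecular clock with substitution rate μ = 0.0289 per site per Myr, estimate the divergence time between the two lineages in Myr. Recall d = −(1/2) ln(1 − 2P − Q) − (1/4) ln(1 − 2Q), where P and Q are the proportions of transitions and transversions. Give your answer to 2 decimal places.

3.26

Under the Kimura two-parameter model, d = −½ ln(1 − 2P − Q) − ¼ ln(1 − 2Q).
1 − 2P − Q = 0.7708, giving −½ ln(0.7708) = 0.130163.
1 − 2Q = 0.792, giving −¼ ln(0.792) = 0.058298.
d = 0.130163 + 0.058298 = 0.188461.
Under a molecular clock d = 2μt, so t = d/(2μ) = 0.188461 / (2 × 0.0289) = 3.26 Myr.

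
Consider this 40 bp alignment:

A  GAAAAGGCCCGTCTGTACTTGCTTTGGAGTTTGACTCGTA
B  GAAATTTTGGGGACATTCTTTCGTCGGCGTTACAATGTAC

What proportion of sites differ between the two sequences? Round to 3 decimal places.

The sequences differ at 22 of 40 positions.
p = 22/40 = 0.550.

0.550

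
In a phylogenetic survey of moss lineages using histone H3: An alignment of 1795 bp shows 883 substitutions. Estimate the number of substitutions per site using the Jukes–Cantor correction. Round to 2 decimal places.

0.80

p = 883/1795 ≈ 0.491922.
d = −(3/4) ln(1 − 4p/3) = −0.75 ln(1 − 0.655896) = −0.75 ln(0.344104)
  = −0.75 × (-1.066811) = 0.800108 substitutions/site.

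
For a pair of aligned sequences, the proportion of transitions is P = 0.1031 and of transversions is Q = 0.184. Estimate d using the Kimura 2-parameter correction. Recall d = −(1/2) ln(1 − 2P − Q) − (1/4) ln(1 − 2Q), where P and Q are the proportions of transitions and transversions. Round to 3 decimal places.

0.362

Under the Kimura two-parameter model, d = −½ ln(1 − 2P − Q) − ¼ ln(1 − 2Q).
1 − 2P − Q = 0.6098, giving −½ ln(0.6098) = 0.247312.
1 − 2Q = 0.632, giving −¼ ln(0.632) = 0.114716.
d = 0.247312 + 0.114716 = 0.362028.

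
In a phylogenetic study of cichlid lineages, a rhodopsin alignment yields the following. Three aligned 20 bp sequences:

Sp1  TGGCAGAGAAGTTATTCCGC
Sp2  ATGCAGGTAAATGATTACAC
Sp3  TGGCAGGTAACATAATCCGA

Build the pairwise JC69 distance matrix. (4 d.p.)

d(Sp1,Sp2) = 0.5716, d(Sp1,Sp3) = 0.3831, d(Sp2,Sp3) = 0.6872

Sp1–Sp2: 8/20 sites differ → p = 0.4, d = −0.75 ln(1 − 0.533333) = 0.571605 ≈ 0.5716.
Sp1–Sp3: 6/20 sites differ → p = 0.3, d = −0.75 ln(1 − 0.4) = 0.383119 ≈ 0.3831.
Sp2–Sp3: 9/20 sites differ → p = 0.45, d = −0.75 ln(1 − 0.6) = 0.687218 ≈ 0.6872.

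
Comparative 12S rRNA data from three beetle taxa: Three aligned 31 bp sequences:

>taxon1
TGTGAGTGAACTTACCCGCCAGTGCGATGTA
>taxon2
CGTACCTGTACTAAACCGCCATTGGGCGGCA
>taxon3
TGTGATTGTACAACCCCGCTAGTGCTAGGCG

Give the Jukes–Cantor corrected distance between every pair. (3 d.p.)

taxon1–taxon2: 12/31 sites differ → p ≈ 0.387097, d = −0.75 ln(1 − 0.516129) = 0.544453 ≈ 0.544.
taxon1–taxon3: 10/31 sites differ → p ≈ 0.322581, d = −0.75 ln(1 − 0.430108) = 0.421731 ≈ 0.422.
taxon2–taxon3: 13/31 sites differ → p ≈ 0.419355, d = −0.75 ln(1 − 0.55914) = 0.614271 ≈ 0.614.

d(taxon1,taxon2) = 0.544, d(taxon1,taxon3) = 0.422, d(taxon2,taxon3) = 0.614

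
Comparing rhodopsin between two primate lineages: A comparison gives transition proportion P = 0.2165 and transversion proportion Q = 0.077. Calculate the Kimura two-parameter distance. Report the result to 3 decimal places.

0.398

Under the Kimura two-parameter model, d = −½ ln(1 − 2P − Q) − ¼ ln(1 − 2Q).
1 − 2P − Q = 0.49, giving −½ ln(0.49) = 0.356675.
1 − 2Q = 0.846, giving −¼ ln(0.846) = 0.041809.
d = 0.356675 + 0.041809 = 0.398484.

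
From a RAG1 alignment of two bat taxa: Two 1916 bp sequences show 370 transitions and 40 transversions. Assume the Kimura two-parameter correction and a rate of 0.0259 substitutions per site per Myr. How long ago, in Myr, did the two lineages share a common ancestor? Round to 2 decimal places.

5.25

P = 370/1916 ≈ 0.193111 and Q = 40/1916 ≈ 0.020877.
Under the Kimura two-parameter model, d = −½ ln(1 − 2P − Q) − ¼ ln(1 − 2Q).
1 − 2P − Q = 0.592901, giving −½ ln(0.592901) = 0.261364.
1 − 2Q = 0.958246, giving −¼ ln(0.958246) = 0.010663.
d = 0.261364 + 0.010663 = 0.272027.
Under a molecular clock d = 2μt, so t = d/(2μ) = 0.272027 / (2 × 0.0259) = 5.25 Myr.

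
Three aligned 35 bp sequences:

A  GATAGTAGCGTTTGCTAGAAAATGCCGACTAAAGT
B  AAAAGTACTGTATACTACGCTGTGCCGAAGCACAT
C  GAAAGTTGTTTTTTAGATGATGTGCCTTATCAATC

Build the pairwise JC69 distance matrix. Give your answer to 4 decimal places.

d(A,B) = 0.7053, d(A,C) = 0.7823, d(B,C) = 0.7053

A–B: 16/35 sites differ → p ≈ 0.457143, d = −0.75 ln(1 − 0.609524) = 0.705292 ≈ 0.7053.
A–C: 17/35 sites differ → p ≈ 0.485714, d = −0.75 ln(1 − 0.647619) = 0.782282 ≈ 0.7823.
B–C: 16/35 sites differ → p ≈ 0.457143, d = −0.75 ln(1 − 0.609524) = 0.705292 ≈ 0.7053.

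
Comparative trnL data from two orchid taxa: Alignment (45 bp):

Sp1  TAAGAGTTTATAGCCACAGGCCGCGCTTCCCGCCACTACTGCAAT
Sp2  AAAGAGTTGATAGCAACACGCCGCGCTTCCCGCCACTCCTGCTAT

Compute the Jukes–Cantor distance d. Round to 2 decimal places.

0.15

The sequences differ at 6 of 45 sites (1, 9, 15, 19, 38, 43), so p = 6/45 ≈ 0.133333.
d = −(3/4) ln(1 − 4p/3) = −0.75 ln(1 − 0.177777) = −0.75 ln(0.822223)
  = −0.75 × (-0.195744) = 0.146808 substitutions/site.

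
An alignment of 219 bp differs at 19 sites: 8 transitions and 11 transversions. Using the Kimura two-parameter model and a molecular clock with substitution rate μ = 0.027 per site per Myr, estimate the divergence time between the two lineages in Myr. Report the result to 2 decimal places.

1.71

P = 8/219 ≈ 0.03653 and Q = 11/219 ≈ 0.050228.
Under the Kimura two-parameter model, d = −½ ln(1 − 2P − Q) − ¼ ln(1 − 2Q).
1 − 2P − Q = 0.876712, giving −½ ln(0.876712) = 0.065788.
1 − 2Q = 0.899544, giving −¼ ln(0.899544) = 0.026467.
d = 0.065788 + 0.026467 = 0.092255.
Under a molecular clock d = 2μt, so t = d/(2μ) = 0.092255 / (2 × 0.027) = 1.71 Myr.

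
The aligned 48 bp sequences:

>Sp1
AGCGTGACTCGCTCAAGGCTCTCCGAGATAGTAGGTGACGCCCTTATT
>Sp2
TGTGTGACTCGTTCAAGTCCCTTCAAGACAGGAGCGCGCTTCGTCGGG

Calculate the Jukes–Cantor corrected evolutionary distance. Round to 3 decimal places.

The sequences differ at 20 of 48 sites, so p = 20/48 ≈ 0.416667.
d = −(3/4) ln(1 − 4p/3) = −0.75 ln(1 − 0.555556) = −0.75 ln(0.444444)
  = −0.75 × (-0.810931) = 0.608198 substitutions/site.

0.608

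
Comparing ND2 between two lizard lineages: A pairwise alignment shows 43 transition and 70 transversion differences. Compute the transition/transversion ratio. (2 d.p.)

R = 43/70 = 0.614285… ≈ 0.61 (to 2 d.p.).

0.61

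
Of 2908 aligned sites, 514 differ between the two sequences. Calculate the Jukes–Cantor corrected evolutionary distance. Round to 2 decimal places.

0.20

p = 514/2908 ≈ 0.176754.
d = −(3/4) ln(1 − 4p/3) = −0.75 ln(1 − 0.235672) = −0.75 ln(0.764328)
  = −0.75 × (-0.268758) = 0.201569 substitutions/site.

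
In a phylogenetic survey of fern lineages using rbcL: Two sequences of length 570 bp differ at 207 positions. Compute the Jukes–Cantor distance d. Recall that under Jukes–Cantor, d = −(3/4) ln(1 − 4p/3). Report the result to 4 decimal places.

0.4965

p = 207/570 ≈ 0.363158.
d = −(3/4) ln(1 − 4p/3) = −0.75 ln(1 − 0.484211) = −0.75 ln(0.515789)
  = −0.75 × (-0.662058) = 0.496544 substitutions/site.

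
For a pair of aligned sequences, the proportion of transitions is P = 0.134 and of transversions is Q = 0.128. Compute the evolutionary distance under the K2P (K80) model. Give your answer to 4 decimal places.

Under the Kimura two-parameter model, d = −½ ln(1 − 2P − Q) − ¼ ln(1 − 2Q).
1 − 2P − Q = 0.604, giving −½ ln(0.604) = 0.252091.
1 − 2Q = 0.744, giving −¼ ln(0.744) = 0.073929.
d = 0.252091 + 0.073929 = 0.326020.

0.3260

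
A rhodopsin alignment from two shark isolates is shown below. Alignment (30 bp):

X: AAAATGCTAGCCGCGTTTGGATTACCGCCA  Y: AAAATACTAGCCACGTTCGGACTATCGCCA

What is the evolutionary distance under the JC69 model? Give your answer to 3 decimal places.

0.188

The sequences differ at 5 of 30 sites (6, 13, 18, 22, 25), so p = 5/30 ≈ 0.166667.
d = −(3/4) ln(1 − 4p/3) = −0.75 ln(1 − 0.222223) = −0.75 ln(0.777777)
  = −0.75 × (-0.251315) = 0.188486 substitutions/site.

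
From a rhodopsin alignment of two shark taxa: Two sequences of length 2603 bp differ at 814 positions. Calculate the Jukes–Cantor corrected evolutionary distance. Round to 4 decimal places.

0.4046

p = 814/2603 ≈ 0.312716.
d = −(3/4) ln(1 − 4p/3) = −0.75 ln(1 − 0.416955) = −0.75 ln(0.583045)
  = −0.75 × (-0.539491) = 0.404618 substitutions/site.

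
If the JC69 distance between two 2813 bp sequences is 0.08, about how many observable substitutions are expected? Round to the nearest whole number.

Invert JC69: p = (3/4)(1 − e^(−4d/3)) = 0.75 × (1 − e^(-0.106667)) = 0.75 × (1 − 0.898825) = 0.075881.
Expected differing sites = pL ≈ 0.075881 × 2813 = 213.453253 ≈ 213.

213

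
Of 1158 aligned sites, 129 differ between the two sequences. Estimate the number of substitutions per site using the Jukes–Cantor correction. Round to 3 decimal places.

0.121

p = 129/1158 ≈ 0.111399.
d = −(3/4) ln(1 − 4p/3) = −0.75 ln(1 − 0.148532) = −0.75 ln(0.851468)
  = −0.75 × (-0.160793) = 0.120595 substitutions/site.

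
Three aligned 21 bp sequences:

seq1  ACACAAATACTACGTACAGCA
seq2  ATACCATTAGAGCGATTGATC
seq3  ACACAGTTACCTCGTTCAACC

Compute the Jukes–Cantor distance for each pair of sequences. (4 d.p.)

d(seq1,seq2) = 1.3089, d(seq1,seq3) = 0.4408, d(seq2,seq3) = 0.7557

seq1–seq2: 13/21 sites differ → p ≈ 0.619048, d = −0.75 ln(1 − 0.825397) = 1.308930 ≈ 1.3089.
seq1–seq3: 7/21 sites differ → p ≈ 0.333333, d = −0.75 ln(1 − 0.444444) = 0.440839 ≈ 0.4408.
seq2–seq3: 10/21 sites differ → p ≈ 0.47619, d = −0.75 ln(1 − 0.63492) = 0.755729 ≈ 0.7557.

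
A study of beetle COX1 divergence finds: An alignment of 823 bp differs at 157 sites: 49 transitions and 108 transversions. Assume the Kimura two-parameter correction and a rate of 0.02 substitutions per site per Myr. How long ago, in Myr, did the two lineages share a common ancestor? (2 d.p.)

5.50

P = 49/823 ≈ 0.059538 and Q = 108/823 ≈ 0.131227.
Under the Kimura two-parameter model, d = −½ ln(1 − 2P − Q) − ¼ ln(1 − 2Q).
1 − 2P − Q = 0.749697, giving −½ ln(0.749697) = 0.144043.
1 − 2Q = 0.737546, giving −¼ ln(0.737546) = 0.076107.
d = 0.144043 + 0.076107 = 0.220150.
Under a molecular clock d = 2μt, so t = d/(2μ) = 0.220150 / (2 × 0.02) = 5.50 Myr.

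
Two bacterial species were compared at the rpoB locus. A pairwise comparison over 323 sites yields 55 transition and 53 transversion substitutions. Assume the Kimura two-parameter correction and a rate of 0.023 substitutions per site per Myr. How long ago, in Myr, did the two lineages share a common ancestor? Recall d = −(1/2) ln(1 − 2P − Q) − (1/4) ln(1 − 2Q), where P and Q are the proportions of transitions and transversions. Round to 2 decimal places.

P = 55/323 ≈ 0.170279 and Q = 53/323 ≈ 0.164087.
Under the Kimura two-parameter model, d = −½ ln(1 − 2P − Q) − ¼ ln(1 − 2Q).
1 − 2P − Q = 0.495355, giving −½ ln(0.495355) = 0.351240.
1 − 2Q = 0.671826, giving −¼ ln(0.671826) = 0.099439.
d = 0.351240 + 0.099439 = 0.450679.
Under a molecular clock d = 2μt, so t = d/(2μ) = 0.450679 / (2 × 0.023) = 9.80 Myr.

9.80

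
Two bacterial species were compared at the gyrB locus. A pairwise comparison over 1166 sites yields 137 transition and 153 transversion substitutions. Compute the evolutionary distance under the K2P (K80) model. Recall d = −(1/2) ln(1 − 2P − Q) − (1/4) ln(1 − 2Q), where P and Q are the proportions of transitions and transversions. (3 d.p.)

P = 137/1166 ≈ 0.117496 and Q = 153/1166 ≈ 0.131218.
Under the Kimura two-parameter model, d = −½ ln(1 − 2P − Q) − ¼ ln(1 − 2Q).
1 − 2P − Q = 0.63379, giving −½ ln(0.63379) = 0.228019.
1 − 2Q = 0.737564, giving −¼ ln(0.737564) = 0.076101.
d = 0.228019 + 0.076101 = 0.304120.

0.304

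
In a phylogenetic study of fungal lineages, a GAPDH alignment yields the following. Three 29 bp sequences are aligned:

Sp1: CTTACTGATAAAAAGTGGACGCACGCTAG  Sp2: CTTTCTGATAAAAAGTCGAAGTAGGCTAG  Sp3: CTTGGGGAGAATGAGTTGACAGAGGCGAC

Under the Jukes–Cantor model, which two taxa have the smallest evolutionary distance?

Sp1–Sp2: 5/29 differ, p = 0.172, d = 0.196.
Sp1–Sp3: 12/29 differ, p = 0.414, d = 0.602.
Sp2–Sp3: 12/29 differ, p = 0.414, d = 0.602.
The smallest distance is between Sp1 and Sp2.

Sp1 and Sp2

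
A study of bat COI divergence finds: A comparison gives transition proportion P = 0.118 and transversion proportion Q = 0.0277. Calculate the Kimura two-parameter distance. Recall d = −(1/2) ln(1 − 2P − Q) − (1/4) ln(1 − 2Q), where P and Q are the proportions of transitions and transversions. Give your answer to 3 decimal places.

0.167

Under the Kimura two-parameter model, d = −½ ln(1 − 2P − Q) − ¼ ln(1 − 2Q).
1 − 2P − Q = 0.7363, giving −½ ln(0.7363) = 0.153059.
1 − 2Q = 0.9446, giving −¼ ln(0.9446) = 0.014248.
d = 0.153059 + 0.014248 = 0.167307.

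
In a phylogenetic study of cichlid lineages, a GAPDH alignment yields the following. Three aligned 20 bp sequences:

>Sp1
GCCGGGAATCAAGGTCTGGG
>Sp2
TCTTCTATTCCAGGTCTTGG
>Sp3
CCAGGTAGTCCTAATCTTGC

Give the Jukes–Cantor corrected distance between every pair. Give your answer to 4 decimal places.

d(Sp1,Sp2) = 0.5716, d(Sp1,Sp3) = 0.8240, d(Sp2,Sp3) = 0.6872

Sp1–Sp2: 8/20 sites differ → p = 0.4, d = −0.75 ln(1 − 0.533333) = 0.571605 ≈ 0.5716.
Sp1–Sp3: 10/20 sites differ → p = 0.5, d = −0.75 ln(1 − 0.666667) = 0.823960 ≈ 0.8240.
Sp2–Sp3: 9/20 sites differ → p = 0.45, d = −0.75 ln(1 − 0.6) = 0.687218 ≈ 0.6872.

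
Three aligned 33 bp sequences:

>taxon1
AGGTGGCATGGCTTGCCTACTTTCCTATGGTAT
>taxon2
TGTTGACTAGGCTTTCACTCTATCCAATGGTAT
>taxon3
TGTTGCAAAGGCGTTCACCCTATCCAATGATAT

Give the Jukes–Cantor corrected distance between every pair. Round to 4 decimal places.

d(taxon1,taxon2) = 0.4408, d(taxon1,taxon3) = 0.5587, d(taxon2,taxon3) = 0.2082

taxon1–taxon2: 11/33 sites differ → p ≈ 0.333333, d = −0.75 ln(1 − 0.444444) = 0.440839 ≈ 0.4408.
taxon1–taxon3: 13/33 sites differ → p ≈ 0.393939, d = −0.75 ln(1 − 0.525252) = 0.558728 ≈ 0.5587.
taxon2–taxon3: 6/33 sites differ → p ≈ 0.181818, d = −0.75 ln(1 − 0.242424) = 0.208224 ≈ 0.2082.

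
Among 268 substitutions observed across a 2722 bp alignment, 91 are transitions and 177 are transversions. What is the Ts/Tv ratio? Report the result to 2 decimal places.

0.51

R = 91/177 = 0.514124… ≈ 0.51 (to 2 d.p.).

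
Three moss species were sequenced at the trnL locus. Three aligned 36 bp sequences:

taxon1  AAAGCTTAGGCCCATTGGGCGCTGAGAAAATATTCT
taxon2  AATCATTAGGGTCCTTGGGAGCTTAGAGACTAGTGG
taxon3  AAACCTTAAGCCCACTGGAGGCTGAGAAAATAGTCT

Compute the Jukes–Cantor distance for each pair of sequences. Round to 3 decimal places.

d(taxon1,taxon2) = 0.493, d(taxon1,taxon3) = 0.188, d(taxon2,taxon3) = 0.548

taxon1–taxon2: 13/36 sites differ → p ≈ 0.361111, d = −0.75 ln(1 − 0.481481) = 0.492584 ≈ 0.493.
taxon1–taxon3: 6/36 sites differ → p ≈ 0.166667, d = −0.75 ln(1 − 0.222223) = 0.188487 ≈ 0.188.
taxon2–taxon3: 14/36 sites differ → p ≈ 0.388889, d = −0.75 ln(1 − 0.518519) = 0.548166 ≈ 0.548.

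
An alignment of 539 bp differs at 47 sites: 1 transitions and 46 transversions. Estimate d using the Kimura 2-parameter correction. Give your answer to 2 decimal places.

P = 1/539 ≈ 0.001855 and Q = 46/539 ≈ 0.085343.
Under the Kimura two-parameter model, d = −½ ln(1 − 2P − Q) − ¼ ln(1 − 2Q).
1 − 2P − Q = 0.910947, giving −½ ln(0.910947) = 0.046635.
1 − 2Q = 0.829314, giving −¼ ln(0.829314) = 0.046789.
d = 0.046635 + 0.046789 = 0.093424.

0.09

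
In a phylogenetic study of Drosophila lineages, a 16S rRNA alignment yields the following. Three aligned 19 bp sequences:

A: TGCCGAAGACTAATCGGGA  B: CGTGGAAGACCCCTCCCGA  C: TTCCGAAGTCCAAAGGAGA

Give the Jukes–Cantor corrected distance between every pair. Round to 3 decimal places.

d(A,B) = 0.618, d(A,C) = 0.410, d(B,C) = 1.109

A–B: 8/19 sites differ → p ≈ 0.421053, d = −0.75 ln(1 − 0.561404) = 0.618132 ≈ 0.618.
A–C: 6/19 sites differ → p ≈ 0.315789, d = −0.75 ln(1 − 0.421052) = 0.409907 ≈ 0.410.
B–C: 11/19 sites differ → p ≈ 0.578947, d = −0.75 ln(1 − 0.771929) = 1.108574 ≈ 1.109.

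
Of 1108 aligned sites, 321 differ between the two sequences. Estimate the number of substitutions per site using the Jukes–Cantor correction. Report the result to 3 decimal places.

p = 321/1108 ≈ 0.289711.
d = −(3/4) ln(1 − 4p/3) = −0.75 ln(1 − 0.386281) = −0.75 ln(0.613719)
  = −0.75 × (-0.488218) = 0.366164 substitutions/site.

0.366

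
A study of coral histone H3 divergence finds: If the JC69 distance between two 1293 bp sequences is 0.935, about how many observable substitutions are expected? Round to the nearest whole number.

691

Invert JC69: p = (3/4)(1 − e^(−4d/3)) = 0.75 × (1 − e^(-1.246667)) = 0.75 × (1 − 0.287461) = 0.534404.
Expected differing sites = pL ≈ 0.534404 × 1293 = 690.984372 ≈ 691.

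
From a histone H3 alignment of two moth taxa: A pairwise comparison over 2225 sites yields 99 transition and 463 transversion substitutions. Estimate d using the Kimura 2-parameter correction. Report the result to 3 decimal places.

P = 99/2225 ≈ 0.044494 and Q = 463/2225 ≈ 0.20809.
Under the Kimura two-parameter model, d = −½ ln(1 − 2P − Q) − ¼ ln(1 − 2Q).
1 − 2P − Q = 0.702922, giving −½ ln(0.702922) = 0.176255.
1 − 2Q = 0.58382, giving −¼ ln(0.58382) = 0.134541.
d = 0.176255 + 0.134541 = 0.310796.

0.311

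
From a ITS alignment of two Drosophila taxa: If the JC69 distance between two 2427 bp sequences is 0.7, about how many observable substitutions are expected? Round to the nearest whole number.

Invert JC69: p = (3/4)(1 − e^(−4d/3)) = 0.75 × (1 − e^(-0.933333)) = 0.75 × (1 − 0.393241) = 0.455069.
Expected differing sites = pL ≈ 0.455069 × 2427 = 1104.452463 ≈ 1104.

1104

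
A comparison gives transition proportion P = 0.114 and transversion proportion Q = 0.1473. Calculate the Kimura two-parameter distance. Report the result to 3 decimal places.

0.322

Under the Kimura two-parameter model, d = −½ ln(1 − 2P − Q) − ¼ ln(1 − 2Q).
1 − 2P − Q = 0.6247, giving −½ ln(0.6247) = 0.235242.
1 − 2Q = 0.7054, giving −¼ ln(0.7054) = 0.087248.
d = 0.235242 + 0.087248 = 0.322490.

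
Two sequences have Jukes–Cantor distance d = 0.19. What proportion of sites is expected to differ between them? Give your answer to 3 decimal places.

p = (3/4)(1 − e^(−4d/3)) = 0.75 × (1 − e^(-0.253333)) = 0.75 × (1 − 0.776209) = 0.167843.

0.168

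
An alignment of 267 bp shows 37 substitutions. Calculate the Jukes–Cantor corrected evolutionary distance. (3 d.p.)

0.153

p = 37/267 ≈ 0.138577.
d = −(3/4) ln(1 − 4p/3) = −0.75 ln(1 − 0.184769) = −0.75 ln(0.815231)
  = −0.75 × (-0.204284) = 0.153213 substitutions/site.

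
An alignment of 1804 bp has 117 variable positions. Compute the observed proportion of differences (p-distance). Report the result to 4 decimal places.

p = 117/1804 = 0.064855… ≈ 0.0649 (to 4 d.p.).

0.0649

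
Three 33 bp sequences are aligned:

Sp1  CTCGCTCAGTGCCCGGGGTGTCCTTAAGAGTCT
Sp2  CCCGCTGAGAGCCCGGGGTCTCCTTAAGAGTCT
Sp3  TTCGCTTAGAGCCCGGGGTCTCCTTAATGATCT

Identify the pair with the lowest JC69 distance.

Sp1–Sp2: 4/33 differ, p = 0.121, d = 0.132.
Sp1–Sp3: 7/33 differ, p = 0.212, d = 0.249.
Sp2–Sp3: 6/33 differ, p = 0.182, d = 0.208.
The smallest distance is between Sp1 and Sp2.

Sp1 and Sp2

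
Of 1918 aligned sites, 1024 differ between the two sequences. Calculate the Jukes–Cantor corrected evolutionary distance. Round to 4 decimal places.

p = 1024/1918 ≈ 0.533889.
d = −(3/4) ln(1 − 4p/3) = −0.75 ln(1 − 0.711852) = −0.75 ln(0.288148)
  = −0.75 × (-1.244281) = 0.933211 substitutions/site.

0.9332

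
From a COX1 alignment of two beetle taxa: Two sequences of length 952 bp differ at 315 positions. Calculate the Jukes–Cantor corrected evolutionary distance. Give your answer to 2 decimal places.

0.44

p = 315/952 ≈ 0.330882.
d = −(3/4) ln(1 − 4p/3) = −0.75 ln(1 − 0.441176) = −0.75 ln(0.558824)
  = −0.75 × (-0.581921) = 0.436441 substitutions/site.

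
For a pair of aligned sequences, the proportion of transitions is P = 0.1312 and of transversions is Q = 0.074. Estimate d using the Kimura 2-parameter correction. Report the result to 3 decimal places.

0.245

Under the Kimura two-parameter model, d = −½ ln(1 − 2P − Q) − ¼ ln(1 − 2Q).
1 − 2P − Q = 0.6636, giving −½ ln(0.6636) = 0.205038.
1 − 2Q = 0.852, giving −¼ ln(0.852) = 0.040042.
d = 0.205038 + 0.040042 = 0.245080.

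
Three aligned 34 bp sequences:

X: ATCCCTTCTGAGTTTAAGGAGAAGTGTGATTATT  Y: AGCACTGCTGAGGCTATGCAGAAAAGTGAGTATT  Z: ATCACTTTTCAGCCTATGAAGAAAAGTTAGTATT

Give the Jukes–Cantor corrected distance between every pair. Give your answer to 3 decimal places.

d(X,Y) = 0.373, d(X,Z) = 0.423, d(Y,Z) = 0.241

X–Y: 10/34 sites differ → p ≈ 0.294118, d = −0.75 ln(1 − 0.392157) = 0.373379 ≈ 0.373.
X–Z: 11/34 sites differ → p ≈ 0.323529, d = −0.75 ln(1 − 0.431372) = 0.423397 ≈ 0.423.
Y–Z: 7/34 sites differ → p ≈ 0.205882, d = −0.75 ln(1 − 0.274509) = 0.240680 ≈ 0.241.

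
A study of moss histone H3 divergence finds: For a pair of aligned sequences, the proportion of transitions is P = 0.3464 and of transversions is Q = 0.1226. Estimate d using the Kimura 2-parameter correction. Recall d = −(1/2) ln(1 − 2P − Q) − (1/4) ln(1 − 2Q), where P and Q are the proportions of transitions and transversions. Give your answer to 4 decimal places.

Under the Kimura two-parameter model, d = −½ ln(1 − 2P − Q) − ¼ ln(1 − 2Q).
1 − 2P − Q = 0.1846, giving −½ ln(0.1846) = 0.844782.
1 − 2Q = 0.7548, giving −¼ ln(0.7548) = 0.070326.
d = 0.844782 + 0.070326 = 0.915108.

0.9151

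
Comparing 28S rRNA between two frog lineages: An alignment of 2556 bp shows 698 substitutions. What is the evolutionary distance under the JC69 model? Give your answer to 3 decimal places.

p = 698/2556 ≈ 0.273083.
d = −(3/4) ln(1 − 4p/3) = −0.75 ln(1 − 0.364111) = −0.75 ln(0.635889)
  = −0.75 × (-0.452731) = 0.339548 substitutions/site.

0.340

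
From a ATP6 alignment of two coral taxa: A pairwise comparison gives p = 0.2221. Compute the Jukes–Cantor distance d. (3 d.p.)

0.263

d = −(3/4) ln(1 − 4p/3) = −0.75 ln(1 − 0.296133) = −0.75 ln(0.703867)
  = −0.75 × (-0.351166) = 0.263375 substitutions/site.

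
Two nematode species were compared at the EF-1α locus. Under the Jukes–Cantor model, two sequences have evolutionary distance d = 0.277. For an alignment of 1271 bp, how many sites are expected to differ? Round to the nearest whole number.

Invert JC69: p = (3/4)(1 − e^(−4d/3)) = 0.75 × (1 − e^(-0.369333)) = 0.75 × (1 − 0.691195) = 0.231604.
Expected differing sites = pL ≈ 0.231604 × 1271 = 294.368684 ≈ 294.

294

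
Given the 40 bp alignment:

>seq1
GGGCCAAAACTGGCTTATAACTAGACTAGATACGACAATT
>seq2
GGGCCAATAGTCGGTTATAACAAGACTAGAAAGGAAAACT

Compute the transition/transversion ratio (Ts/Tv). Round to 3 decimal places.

0.125

Transitions are A↔G and C↔T; transversions are all other mismatches.
Transitions: 1. Transversions: 8.
R = 1/8 = 0.125.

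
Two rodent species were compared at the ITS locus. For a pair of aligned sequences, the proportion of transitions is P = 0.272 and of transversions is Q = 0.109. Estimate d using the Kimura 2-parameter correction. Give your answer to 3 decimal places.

0.591

Under the Kimura two-parameter model, d = −½ ln(1 − 2P − Q) − ¼ ln(1 − 2Q).
1 − 2P − Q = 0.347, giving −½ ln(0.347) = 0.529215.
1 − 2Q = 0.782, giving −¼ ln(0.782) = 0.061475.
d = 0.529215 + 0.061475 = 0.590690.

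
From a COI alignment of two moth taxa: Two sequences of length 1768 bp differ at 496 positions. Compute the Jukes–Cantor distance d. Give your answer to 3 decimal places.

p = 496/1768 ≈ 0.280543.
d = −(3/4) ln(1 − 4p/3) = −0.75 ln(1 − 0.374057) = −0.75 ln(0.625943)
  = −0.75 × (-0.468496) = 0.351372 substitutions/site.

0.351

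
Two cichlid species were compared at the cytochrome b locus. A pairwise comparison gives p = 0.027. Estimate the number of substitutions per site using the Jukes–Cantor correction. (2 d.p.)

d = −(3/4) ln(1 − 4p/3) = −0.75 ln(1 − 0.036) = −0.75 ln(0.964)
  = −0.75 × (-0.036664) = 0.027498 substitutions/site.

0.03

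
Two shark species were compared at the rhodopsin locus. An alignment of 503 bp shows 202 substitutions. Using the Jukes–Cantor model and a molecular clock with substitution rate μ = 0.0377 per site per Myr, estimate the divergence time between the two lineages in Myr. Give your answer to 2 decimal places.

7.63

p = 202/503 ≈ 0.40159.
d = −(3/4) ln(1 − 4p/3) = −0.75 ln(1 − 0.535453) = −0.75 ln(0.464547)
  = −0.75 × (-0.766693) = 0.575020 substitutions/site.
Under a molecular clock d = 2μt, so t = d/(2μ) = 0.575020 / (2 × 0.0377) = 7.63 Myr.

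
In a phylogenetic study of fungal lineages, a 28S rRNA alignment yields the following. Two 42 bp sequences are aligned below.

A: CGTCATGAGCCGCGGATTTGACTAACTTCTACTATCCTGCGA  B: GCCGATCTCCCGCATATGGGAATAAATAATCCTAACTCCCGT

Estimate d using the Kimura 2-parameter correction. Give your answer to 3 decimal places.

0.867

Of 42 sites, 4 differences are transitions and 17 are transversions, so P = 4/42 ≈ 0.095238 and Q = 17/42 ≈ 0.404762.
Under the Kimura two-parameter model, d = −½ ln(1 − 2P − Q) − ¼ ln(1 − 2Q).
1 − 2P − Q = 0.404762, giving −½ ln(0.404762) = 0.452228.
1 − 2Q = 0.190476, giving −¼ ln(0.190476) = 0.414557.
d = 0.452228 + 0.414557 = 0.866785.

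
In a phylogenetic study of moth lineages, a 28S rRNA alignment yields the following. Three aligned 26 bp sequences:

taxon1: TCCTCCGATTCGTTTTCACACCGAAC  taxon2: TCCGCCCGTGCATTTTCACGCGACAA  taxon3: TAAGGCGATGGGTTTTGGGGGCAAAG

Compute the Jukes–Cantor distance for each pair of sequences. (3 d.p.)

taxon1–taxon2: 10/26 sites differ → p ≈ 0.384615, d = −0.75 ln(1 − 0.51282) = 0.539341 ≈ 0.539.
taxon1–taxon3: 13/26 sites differ → p = 0.5, d = −0.75 ln(1 − 0.666667) = 0.823960 ≈ 0.824.
taxon2–taxon3: 14/26 sites differ → p ≈ 0.538462, d = −0.75 ln(1 − 0.717949) = 0.949251 ≈ 0.949.

d(taxon1,taxon2) = 0.539, d(taxon1,taxon3) = 0.824, d(taxon2,taxon3) = 0.949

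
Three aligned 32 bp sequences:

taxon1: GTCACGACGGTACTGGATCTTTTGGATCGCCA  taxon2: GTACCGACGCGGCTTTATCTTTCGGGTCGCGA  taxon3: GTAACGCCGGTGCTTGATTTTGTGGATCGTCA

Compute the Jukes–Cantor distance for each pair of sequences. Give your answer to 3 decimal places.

taxon1–taxon2: 10/32 sites differ → p = 0.3125, d = −0.75 ln(1 − 0.416667) = 0.404248 ≈ 0.404.
taxon1–taxon3: 7/32 sites differ → p = 0.21875, d = −0.75 ln(1 − 0.291667) = 0.258631 ≈ 0.259.
taxon2–taxon3: 11/32 sites differ → p = 0.34375, d = −0.75 ln(1 − 0.458333) = 0.459828 ≈ 0.460.

d(taxon1,taxon2) = 0.404, d(taxon1,taxon3) = 0.259, d(taxon2,taxon3) = 0.460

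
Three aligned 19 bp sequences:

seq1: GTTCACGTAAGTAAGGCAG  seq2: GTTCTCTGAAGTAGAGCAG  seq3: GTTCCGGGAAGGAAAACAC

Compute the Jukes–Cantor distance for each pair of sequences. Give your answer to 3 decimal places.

d(seq1,seq2) = 0.324, d(seq1,seq3) = 0.507, d(seq2,seq3) = 0.507

seq1–seq2: 5/19 sites differ → p ≈ 0.263158, d = −0.75 ln(1 − 0.350877) = 0.324100 ≈ 0.324.
seq1–seq3: 7/19 sites differ → p ≈ 0.368421, d = −0.75 ln(1 − 0.491228) = 0.506816 ≈ 0.507.
seq2–seq3: 7/19 sites differ → p ≈ 0.368421, d = −0.75 ln(1 − 0.491228) = 0.506816 ≈ 0.507.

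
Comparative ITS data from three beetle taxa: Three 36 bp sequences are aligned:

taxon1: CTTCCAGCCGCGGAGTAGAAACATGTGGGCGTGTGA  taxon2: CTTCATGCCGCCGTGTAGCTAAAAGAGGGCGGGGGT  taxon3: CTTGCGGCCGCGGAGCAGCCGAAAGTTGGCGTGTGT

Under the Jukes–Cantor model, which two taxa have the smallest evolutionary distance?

taxon1 and taxon3

taxon1–taxon2: 12/36 differ, p = 0.333, d = 0.441.
taxon1–taxon3: 10/36 differ, p = 0.278, d = 0.347.
taxon2–taxon3: 12/36 differ, p = 0.333, d = 0.441.
The smallest distance is between taxon1 and taxon3.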